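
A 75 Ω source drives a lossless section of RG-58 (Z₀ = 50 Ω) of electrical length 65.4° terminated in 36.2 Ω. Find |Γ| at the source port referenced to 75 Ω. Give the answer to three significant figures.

|Γ| ≈ 0.157

tan(βl) = 2.18
Z_in = Z_0·(Z_L + jZ_0·tanβl)/(Z_0 + jZ_L·tanβl) = 59.7 + j14.8 Ω
Γ_s = (Z_in − Z_s)/(Z_in + Z_s) = (-15.3 + j14.8)/(135 + j14.8), |Γ_s| = 0.157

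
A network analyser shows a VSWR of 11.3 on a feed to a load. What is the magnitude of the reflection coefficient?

|Γ| = (S − 1)/(S + 1) = (11.3 − 1)/(11.3 + 1) = 10.3/12.3

|Γ| ≈ 0.837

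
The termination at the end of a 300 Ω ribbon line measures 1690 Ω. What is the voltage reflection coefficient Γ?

Γ = 0.698

Γ = (Z_L − Z_0)/(Z_L + Z_0) = (1690 − 300)/(1690 + 300) = 1390/1990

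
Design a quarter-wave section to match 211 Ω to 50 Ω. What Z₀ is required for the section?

Z_qwt = √(Z_0·R_L) = √(50 × 211) = √10550

Z_qwt ≈ 103 Ω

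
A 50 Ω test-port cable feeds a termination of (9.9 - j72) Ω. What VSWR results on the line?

VSWR ≈ 15.7

Γ = (Z_L − Z_0)/(Z_L + Z_0) = (-40.1 − j72)/(59.9 − j72)
|Γ| = 82.4/93.7 = 0.88
VSWR = (1 + |Γ|)/(1 − |Γ|) = 1.88/0.12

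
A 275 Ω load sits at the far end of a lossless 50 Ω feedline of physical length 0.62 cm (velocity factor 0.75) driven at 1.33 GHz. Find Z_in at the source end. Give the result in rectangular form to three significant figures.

Z_in ≈ 109 − j129 Ω

λ = v/f = 0.75·c / 1.33 GHz = 0.169 m
βl = 2π·l/λ = 2π × 0.0366 = 13.2°
tan(βl) = tan(13.2°) = 0.234
Z_in = Z_0·(Z_L + jZ_0·tanβl)/(Z_0 + jZ_L·tanβl)
     = 50·(275 + j11.7)/(50 + j64.5)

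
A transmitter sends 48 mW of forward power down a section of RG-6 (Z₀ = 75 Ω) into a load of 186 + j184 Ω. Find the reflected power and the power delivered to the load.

P_reflected ≈ 21.7 mW; P_delivered ≈ 26.3 mW

|Γ| = |(111 + j184)/(261 + j184)| = 0.673
|Γ|² = 0.453
P_refl = |Γ|²·P_inc = 21.7 mW, P_del = (1 − |Γ|²)·P_inc = 26.3 mW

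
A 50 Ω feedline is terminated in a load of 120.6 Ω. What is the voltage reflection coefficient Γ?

Γ = 0.414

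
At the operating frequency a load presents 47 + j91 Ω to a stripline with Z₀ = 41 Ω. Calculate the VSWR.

Γ = (Z_L − Z_0)/(Z_L + Z_0) = (6 + j91)/(88 + j91)
|Γ| = 91.2/127 = 0.72
VSWR = (1 + |Γ|)/(1 − |Γ|) = 1.72/0.28

VSWR ≈ 6.15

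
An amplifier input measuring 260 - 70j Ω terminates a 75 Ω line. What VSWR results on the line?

Γ = (Z_L − Z_0)/(Z_L + Z_0) = (185 − j70)/(335 − j70)
|Γ| = 198/342 = 0.578
VSWR = (1 + |Γ|)/(1 − |Γ|) = 1.58/0.422

VSWR ≈ 3.74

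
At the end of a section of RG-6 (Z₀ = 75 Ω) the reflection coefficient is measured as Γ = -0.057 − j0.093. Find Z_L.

Z_L ≈ 65.8 − j12.4 Ω

Z_L = Z_0·(1 + Γ)/(1 − Γ) = 75·(0.943 − j0.093)/(1.06 + j0.093)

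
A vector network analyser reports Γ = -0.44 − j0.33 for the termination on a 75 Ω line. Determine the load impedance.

Z_L ≈ 24 − j22.7 Ω

Z_L = Z_0·(1 + Γ)/(1 − Γ) = 75·(0.56 − j0.33)/(1.44 + j0.33)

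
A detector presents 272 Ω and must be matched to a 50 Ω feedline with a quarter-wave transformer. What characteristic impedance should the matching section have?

Z_qwt ≈ 117 Ω

Z_qwt = √(Z_0·R_L) = √(50 × 272) = √13600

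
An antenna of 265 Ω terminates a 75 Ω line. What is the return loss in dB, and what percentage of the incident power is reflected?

Γ = (265 − 75)/(265 + 75) = 0.559
RL = −20·log₁₀(0.559) = 5.05 dB
P_refl/P_inc = |Γ|² = 0.312

RL ≈ 5.05 dB; 31.2% of incident power reflected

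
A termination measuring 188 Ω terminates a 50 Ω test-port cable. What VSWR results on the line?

For a purely resistive load, VSWR = R_L/Z_0 or Z_0/R_L (whichever > 1) = 188/50

VSWR ≈ 3.76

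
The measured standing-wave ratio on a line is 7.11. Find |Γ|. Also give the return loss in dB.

|Γ| ≈ 0.753; return loss ≈ 2.46 dB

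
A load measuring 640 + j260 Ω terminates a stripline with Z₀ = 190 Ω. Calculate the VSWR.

VSWR ≈ 3.97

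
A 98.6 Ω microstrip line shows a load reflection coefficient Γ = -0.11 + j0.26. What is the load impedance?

Z_L = Z_0·(1 + Γ)/(1 − Γ) = 98.6·(0.89 + j0.26)/(1.11 − j0.26)

Z_L ≈ 69.8 + j39.4 Ω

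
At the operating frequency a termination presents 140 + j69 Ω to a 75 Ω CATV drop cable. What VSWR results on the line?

VSWR ≈ 2.45

Γ = (Z_L − Z_0)/(Z_L + Z_0) = (65 + j69)/(215 + j69)
|Γ| = 94.8/226 = 0.42
VSWR = (1 + |Γ|)/(1 − |Γ|) = 1.42/0.58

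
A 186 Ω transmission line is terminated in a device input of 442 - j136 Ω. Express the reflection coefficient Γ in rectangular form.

Γ ≈ 0.434 − j0.123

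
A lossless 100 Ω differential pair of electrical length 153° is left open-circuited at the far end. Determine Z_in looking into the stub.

tan(βl) = -0.51
For an open-circuited stub, Z_in = −jZ_0·cot(βl) = −jZ_0/tan(βl)

Z_in ≈ +j196 Ω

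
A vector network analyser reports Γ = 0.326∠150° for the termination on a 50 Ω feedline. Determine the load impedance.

Z_L = Z_0·(1 + Γ)/(1 − Γ) = 50·(0.718 + j0.163)/(1.28 − j0.163)

Z_L ≈ 26.7 + j9.76 Ω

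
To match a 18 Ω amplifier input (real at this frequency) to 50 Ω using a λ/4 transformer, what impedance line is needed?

Z_qwt ≈ 30 Ω

Z_qwt = √(Z_0·R_L) = √(50 × 18) = √900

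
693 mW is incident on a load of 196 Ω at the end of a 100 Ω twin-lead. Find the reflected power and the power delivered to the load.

Γ = (196 − 100)/(196 + 100) = 0.324
|Γ|² = 0.105
P_refl = |Γ|²·P_inc = 72.9 mW, P_del = (1 − |Γ|²)·P_inc = 620 mW

P_reflected ≈ 72.9 mW; P_delivered ≈ 620 mW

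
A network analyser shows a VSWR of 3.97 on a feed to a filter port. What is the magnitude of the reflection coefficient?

|Γ| ≈ 0.598

|Γ| = (S − 1)/(S + 1) = (3.97 − 1)/(3.97 + 1) = 2.97/4.97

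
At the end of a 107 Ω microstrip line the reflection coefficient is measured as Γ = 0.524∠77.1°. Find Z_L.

Z_L = Z_0·(1 + Γ)/(1 − Γ) = 107·(1.12 + j0.511)/(0.883 − j0.511)

Z_L ≈ 74.6 + j105 Ω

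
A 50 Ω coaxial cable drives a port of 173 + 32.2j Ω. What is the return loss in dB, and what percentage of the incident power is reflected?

Γ = (123 + j32.2)/(223 + j32.2), |Γ| = 0.564
RL = −20·log₁₀(0.564) = 4.97 dB
P_refl/P_inc = |Γ|² = 0.318

RL ≈ 4.97 dB; 31.8% of incident power reflected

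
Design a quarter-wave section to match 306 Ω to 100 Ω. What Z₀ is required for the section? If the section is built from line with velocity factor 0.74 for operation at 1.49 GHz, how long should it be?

Z_qwt = √(Z_0·R_L) = √(100 × 306) = √30600
λ = 0.74·c/f = 0.149 m, so l = λ/4 = 0.0372 m

Z_qwt ≈ 175 Ω; length ≈ 3.72 cm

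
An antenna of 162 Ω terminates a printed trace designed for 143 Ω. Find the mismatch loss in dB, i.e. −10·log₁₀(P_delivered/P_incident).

mismatch loss ≈ 0.0169 dB

Γ = (162 − 143)/(162 + 143) = 0.0623
|Γ|² = 0.00388, so P_del/P_inc = 1 − |Γ|² = 0.996
ML = −10·log₁₀(1 − |Γ|²)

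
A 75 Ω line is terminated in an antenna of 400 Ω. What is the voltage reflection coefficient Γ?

Γ = (Z_L − Z_0)/(Z_L + Z_0) = (400 − 75)/(400 + 75) = 325/475

Γ = 0.684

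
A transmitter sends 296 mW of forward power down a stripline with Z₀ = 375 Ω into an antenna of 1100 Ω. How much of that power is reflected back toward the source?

P_reflected ≈ 71.5 mW

Γ = (1100 − 375)/(1100 + 375) = 0.492
|Γ|² = 0.242
P_refl = |Γ|²·P_inc = 71.5 mW, P_del = (1 − |Γ|²)·P_inc = 224 mW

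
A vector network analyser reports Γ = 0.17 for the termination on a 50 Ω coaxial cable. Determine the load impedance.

Z_L = Z_0·(1 + Γ)/(1 − Γ) = 50·(1.17)/(0.83)

Z_L ≈ 70.5 Ω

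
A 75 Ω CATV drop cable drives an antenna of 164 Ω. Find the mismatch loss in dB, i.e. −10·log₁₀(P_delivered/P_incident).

mismatch loss ≈ 0.648 dB

Γ = (164 − 75)/(164 + 75) = 0.372
|Γ|² = 0.139, so P_del/P_inc = 1 − |Γ|² = 0.861
ML = −10·log₁₀(1 − |Γ|²)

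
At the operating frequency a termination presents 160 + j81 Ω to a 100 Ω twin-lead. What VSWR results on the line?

VSWR ≈ 2.18

Γ = (Z_L − Z_0)/(Z_L + Z_0) = (60 + j81)/(260 + j81)
|Γ| = 101/272 = 0.37
VSWR = (1 + |Γ|)/(1 − |Γ|) = 1.37/0.63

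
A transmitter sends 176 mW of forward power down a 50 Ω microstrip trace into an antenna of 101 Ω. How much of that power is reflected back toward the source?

P_reflected ≈ 20.1 mW

Γ = (101 − 50)/(101 + 50) = 0.338
|Γ|² = 0.114
P_refl = |Γ|²·P_inc = 20.1 mW, P_del = (1 − |Γ|²)·P_inc = 156 mW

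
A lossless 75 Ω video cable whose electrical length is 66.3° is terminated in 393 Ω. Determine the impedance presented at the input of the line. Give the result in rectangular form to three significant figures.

Z_in ≈ 17 − j31.5 Ω

tan(βl) = tan(66.3°) = 2.28
Z_in = Z_0·(Z_L + jZ_0·tanβl)/(Z_0 + jZ_L·tanβl)
     = 75·(393 + j171)/(75 + j895)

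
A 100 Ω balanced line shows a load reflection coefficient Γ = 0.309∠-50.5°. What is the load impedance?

Z_L = Z_0·(1 + Γ)/(1 − Γ) = 100·(1.2 − j0.238)/(0.803 + j0.238)

Z_L ≈ 129 − j67.9 Ω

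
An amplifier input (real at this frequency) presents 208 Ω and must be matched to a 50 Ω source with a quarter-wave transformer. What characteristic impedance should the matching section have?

Z_qwt = √(Z_0·R_L) = √(50 × 208) = √10400

Z_qwt ≈ 102 Ω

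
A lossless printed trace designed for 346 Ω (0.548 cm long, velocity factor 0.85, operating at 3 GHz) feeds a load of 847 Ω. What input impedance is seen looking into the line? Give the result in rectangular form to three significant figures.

Z_in ≈ 477 − j352 Ω

λ = v/f = 0.85·c / 3 GHz = 0.085 m
βl = 2π·l/λ = 2π × 0.0645 = 23.2°
tan(βl) = tan(23.2°) = 0.429
Z_in = Z_0·(Z_L + jZ_0·tanβl)/(Z_0 + jZ_L·tanβl)
     = 346·(847 + j148)/(346 + j363)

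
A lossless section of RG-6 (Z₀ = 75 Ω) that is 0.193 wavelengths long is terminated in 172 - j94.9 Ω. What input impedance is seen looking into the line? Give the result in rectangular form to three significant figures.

Z_in ≈ 24.7 − j10.4 Ω

βl = 2π × 0.193 = 69.5°
tan(βl) = tan(69.5°) = 2.67
Z_in = Z_0·(Z_L + jZ_0·tanβl)/(Z_0 + jZ_L·tanβl)
     = 75·(172 + j105)/(329 + j460)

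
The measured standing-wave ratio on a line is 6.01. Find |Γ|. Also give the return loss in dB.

|Γ| ≈ 0.715; return loss ≈ 2.92 dB

|Γ| = (S − 1)/(S + 1) = (6.01 − 1)/(6.01 + 1) = 5.01/7.01
RL = −20·log₁₀|Γ| = −20·log₁₀(0.715)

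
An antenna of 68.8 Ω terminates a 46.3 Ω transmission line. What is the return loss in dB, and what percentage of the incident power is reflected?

RL ≈ 14.2 dB; 3.82% of incident power reflected

Γ = (68.8 − 46.3)/(68.8 + 46.3) = 0.195
RL = −20·log₁₀(0.195) = 14.2 dB
P_refl/P_inc = |Γ|² = 0.0382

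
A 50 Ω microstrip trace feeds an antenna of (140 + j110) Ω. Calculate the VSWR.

Γ = (Z_L − Z_0)/(Z_L + Z_0) = (90 + j110)/(190 + j110)
|Γ| = 142/220 = 0.647
VSWR = (1 + |Γ|)/(1 − |Γ|) = 1.65/0.353

VSWR ≈ 4.67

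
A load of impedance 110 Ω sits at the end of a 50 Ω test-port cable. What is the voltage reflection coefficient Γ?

Γ = (Z_L − Z_0)/(Z_L + Z_0) = (110 − 50)/(110 + 50) = 60/160

Γ = 0.375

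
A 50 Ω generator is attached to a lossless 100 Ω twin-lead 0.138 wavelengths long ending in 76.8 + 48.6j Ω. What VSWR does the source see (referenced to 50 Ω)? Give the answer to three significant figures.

βl = 2π × 0.138 = 49.7°
tan(βl) = 1.18
Z_in = Z_0·(Z_L + jZ_0·tanβl)/(Z_0 + jZ_L·tanβl) = 183 + j1.62 Ω
Γ_s = (Z_in − Z_s)/(Z_in + Z_s) = (133 + j1.62)/(233 + j1.62), |Γ_s| = 0.571
VSWR = (1 + |Γ_s|)/(1 − |Γ_s|)

VSWR ≈ 3.66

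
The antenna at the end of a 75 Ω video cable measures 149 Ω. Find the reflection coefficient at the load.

Γ = (Z_L − Z_0)/(Z_L + Z_0) = (149 − 75)/(149 + 75) = 74/224

Γ = 0.33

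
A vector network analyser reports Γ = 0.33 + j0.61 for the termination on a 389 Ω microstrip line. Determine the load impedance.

Z_L = Z_0·(1 + Γ)/(1 − Γ) = 389·(1.33 + j0.61)/(0.67 − j0.61)

Z_L ≈ 246 + j578 Ω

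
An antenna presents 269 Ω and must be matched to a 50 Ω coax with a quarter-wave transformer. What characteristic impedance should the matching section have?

Z_qwt ≈ 116 Ω

Z_qwt = √(Z_0·R_L) = √(50 × 269) = √13450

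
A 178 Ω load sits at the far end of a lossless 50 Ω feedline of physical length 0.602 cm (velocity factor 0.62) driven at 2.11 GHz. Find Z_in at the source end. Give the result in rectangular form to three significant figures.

λ = v/f = 0.62·c / 2.11 GHz = 0.0882 m
βl = 2π·l/λ = 2π × 0.0683 = 24.6°
tan(βl) = tan(24.6°) = 0.458
Z_in = Z_0·(Z_L + jZ_0·tanβl)/(Z_0 + jZ_L·tanβl)
     = 50·(178 + j22.9)/(50 + j81.4)

Z_in ≈ 58.9 − j73.1 Ω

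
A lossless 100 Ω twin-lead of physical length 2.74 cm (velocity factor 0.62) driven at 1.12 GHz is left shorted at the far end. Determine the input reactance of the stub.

λ = v/f = 0.62·c / 1.12 GHz = 0.166 m
βl = 2π·l/λ = 2π × 0.165 = 59.4°
tan(βl) = 1.69
For a shorted stub, Z_in = jZ_0·tan(βl)

X_in ≈ 169 Ω (inductive)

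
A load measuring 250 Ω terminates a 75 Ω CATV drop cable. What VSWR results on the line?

Γ = (250 − 75)/(250 + 75) = 0.538
VSWR = (1 + 0.538)/(1 − 0.538)

VSWR ≈ 3.33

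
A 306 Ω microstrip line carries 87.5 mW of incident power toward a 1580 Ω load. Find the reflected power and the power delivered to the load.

Γ = (1580 − 306)/(1580 + 306) = 0.676
|Γ|² = 0.456
P_refl = |Γ|²·P_inc = 39.9 mW, P_del = (1 − |Γ|²)·P_inc = 47.6 mW

P_reflected ≈ 39.9 mW; P_delivered ≈ 47.6 mW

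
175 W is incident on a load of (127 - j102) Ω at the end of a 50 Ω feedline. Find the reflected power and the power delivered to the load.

P_reflected ≈ 68.5 W; P_delivered ≈ 107 W

|Γ| = |(77 − j102)/(177 − j102)| = 0.626
|Γ|² = 0.391
P_refl = |Γ|²·P_inc = 68.5 W, P_del = (1 − |Γ|²)·P_inc = 107 W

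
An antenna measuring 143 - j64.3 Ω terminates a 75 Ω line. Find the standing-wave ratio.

Γ = (Z_L − Z_0)/(Z_L + Z_0) = (68 − j64.3)/(218 − j64.3)
|Γ| = 93.6/227 = 0.412
VSWR = (1 + |Γ|)/(1 − |Γ|) = 1.41/0.588

VSWR ≈ 2.4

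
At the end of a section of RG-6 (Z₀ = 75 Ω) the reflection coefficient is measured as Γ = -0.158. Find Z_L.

Z_L = Z_0·(1 + Γ)/(1 − Γ) = 75·(0.842)/(1.16)

Z_L ≈ 54.5 Ω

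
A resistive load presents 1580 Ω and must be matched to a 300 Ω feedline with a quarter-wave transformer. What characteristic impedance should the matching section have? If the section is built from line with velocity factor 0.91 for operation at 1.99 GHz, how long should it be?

Z_qwt ≈ 688 Ω; length ≈ 3.43 cm

Z_qwt = √(Z_0·R_L) = √(300 × 1580) = √474000
λ = 0.91·c/f = 0.137 m, so l = λ/4 = 0.0343 m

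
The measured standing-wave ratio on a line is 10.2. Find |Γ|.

|Γ| = (S − 1)/(S + 1) = (10.2 − 1)/(10.2 + 1) = 9.2/11.2

|Γ| ≈ 0.821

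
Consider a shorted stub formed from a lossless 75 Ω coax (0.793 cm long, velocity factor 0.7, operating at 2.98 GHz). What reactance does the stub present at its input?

X_in ≈ 64.1 Ω (inductive)

λ = v/f = 0.7·c / 2.98 GHz = 0.0705 m
βl = 2π·l/λ = 2π × 0.113 = 40.5°
tan(βl) = 0.854
For a shorted stub, Z_in = jZ_0·tan(βl)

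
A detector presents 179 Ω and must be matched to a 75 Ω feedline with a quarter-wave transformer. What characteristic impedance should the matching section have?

Z_qwt = √(Z_0·R_L) = √(75 × 179) = √13420

Z_qwt ≈ 116 Ω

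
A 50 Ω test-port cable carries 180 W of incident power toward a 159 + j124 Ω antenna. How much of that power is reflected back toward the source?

P_reflected ≈ 83.1 W

|Γ| = |(109 + j124)/(209 + j124)| = 0.679
|Γ|² = 0.462
P_refl = |Γ|²·P_inc = 83.1 W, P_del = (1 − |Γ|²)·P_inc = 96.9 W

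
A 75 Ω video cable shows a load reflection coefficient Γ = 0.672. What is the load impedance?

Z_L ≈ 382 Ω

Z_L = Z_0·(1 + Γ)/(1 − Γ) = 75·(1.67)/(0.328)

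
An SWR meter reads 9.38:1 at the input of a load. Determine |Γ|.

|Γ| = (S − 1)/(S + 1) = (9.38 − 1)/(9.38 + 1) = 8.38/10.4

|Γ| ≈ 0.807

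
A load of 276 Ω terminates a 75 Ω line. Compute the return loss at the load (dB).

Γ = (276 − 75)/(276 + 75) = 0.573
RL = −20·log₁₀|Γ| = −20·log₁₀(0.573)

RL ≈ 4.84 dB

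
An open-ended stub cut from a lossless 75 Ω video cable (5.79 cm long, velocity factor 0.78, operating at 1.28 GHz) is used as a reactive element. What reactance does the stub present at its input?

X_in ≈ 33.4 Ω (inductive)

λ = v/f = 0.78·c / 1.28 GHz = 0.183 m
βl = 2π·l/λ = 2π × 0.317 = 114°
tan(βl) = -2.24
For an open-ended stub, Z_in = −jZ_0·cot(βl) = −jZ_0/tan(βl)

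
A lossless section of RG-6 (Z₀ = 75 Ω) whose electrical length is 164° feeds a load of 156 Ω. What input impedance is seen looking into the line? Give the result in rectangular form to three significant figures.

tan(βl) = tan(164°) = -0.287
Z_in = Z_0·(Z_L + jZ_0·tanβl)/(Z_0 + jZ_L·tanβl)
     = 75·(156 − j21.5)/(75 − j44.7)

Z_in ≈ 125 + j52.8 Ω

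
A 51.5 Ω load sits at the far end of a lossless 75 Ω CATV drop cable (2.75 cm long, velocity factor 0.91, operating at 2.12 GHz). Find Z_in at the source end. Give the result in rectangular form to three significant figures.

Z_in ≈ 103 + j17.6 Ω

λ = v/f = 0.91·c / 2.12 GHz = 0.129 m
βl = 2π·l/λ = 2π × 0.214 = 76.9°
tan(βl) = tan(76.9°) = 4.29
Z_in = Z_0·(Z_L + jZ_0·tanβl)/(Z_0 + jZ_L·tanβl)
     = 75·(51.5 + j322)/(75 + j221)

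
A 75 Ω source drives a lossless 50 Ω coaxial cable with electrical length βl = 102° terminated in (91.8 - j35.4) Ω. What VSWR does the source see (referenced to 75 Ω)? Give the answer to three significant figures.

VSWR ≈ 3.01

tan(βl) = -4.7
Z_in = Z_0·(Z_L + jZ_0·tanβl)/(Z_0 + jZ_L·tanβl) = 26.5 + j17.8 Ω
Γ_s = (Z_in − Z_s)/(Z_in + Z_s) = (-48.5 + j17.8)/(102 + j17.8), |Γ_s| = 0.501
VSWR = (1 + |Γ_s|)/(1 − |Γ_s|)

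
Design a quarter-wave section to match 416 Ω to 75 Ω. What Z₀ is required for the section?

Z_qwt ≈ 177 Ω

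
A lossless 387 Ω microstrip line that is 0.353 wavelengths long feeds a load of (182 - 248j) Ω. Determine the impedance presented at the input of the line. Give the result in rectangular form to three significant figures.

βl = 2π × 0.353 = 127°
tan(βl) = tan(127°) = -1.32
Z_in = Z_0·(Z_L + jZ_0·tanβl)/(Z_0 + jZ_L·tanβl)
     = 387·(182 − j760)/(58.8 − j241)

Z_in ≈ 1220 − j5.66 Ω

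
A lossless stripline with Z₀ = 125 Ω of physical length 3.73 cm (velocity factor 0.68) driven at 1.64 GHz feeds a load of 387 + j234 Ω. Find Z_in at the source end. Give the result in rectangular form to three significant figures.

Z_in ≈ 29.7 + j19.4 Ω

λ = v/f = 0.68·c / 1.64 GHz = 0.124 m
βl = 2π·l/λ = 2π × 0.3 = 108°
tan(βl) = tan(108°) = -3.09
Z_in = Z_0·(Z_L + jZ_0·tanβl)/(Z_0 + jZ_L·tanβl)
     = 125·(387 − j152)/(847 − j1190)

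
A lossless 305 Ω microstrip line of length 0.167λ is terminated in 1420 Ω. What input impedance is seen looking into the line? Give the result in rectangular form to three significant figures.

βl = 2π × 0.167 = 60.1°
tan(βl) = tan(60.1°) = 1.74
Z_in = Z_0·(Z_L + jZ_0·tanβl)/(Z_0 + jZ_L·tanβl)
     = 305·(1420 + j531)/(305 + j2470)

Z_in ≈ 85.8 − j165 Ω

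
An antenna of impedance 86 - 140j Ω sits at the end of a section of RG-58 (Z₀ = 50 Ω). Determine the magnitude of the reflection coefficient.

|Γ| ≈ 0.741

Γ = (Z_L − Z_0)/(Z_L + Z_0) = (36 − j140)/(136 − j140)
|Γ| = 145/195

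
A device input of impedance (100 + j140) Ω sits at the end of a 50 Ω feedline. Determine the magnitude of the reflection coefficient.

|Γ| ≈ 0.725

Γ = (Z_L − Z_0)/(Z_L + Z_0) = (50 + j140)/(150 + j140)
|Γ| = 149/205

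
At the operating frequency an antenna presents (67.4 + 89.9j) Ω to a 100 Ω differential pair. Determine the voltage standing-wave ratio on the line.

VSWR ≈ 3.03

Γ = (Z_L − Z_0)/(Z_L + Z_0) = (-32.6 + j89.9)/(167.4 + j89.9)
|Γ| = 95.6/190 = 0.503
VSWR = (1 + |Γ|)/(1 − |Γ|) = 1.5/0.497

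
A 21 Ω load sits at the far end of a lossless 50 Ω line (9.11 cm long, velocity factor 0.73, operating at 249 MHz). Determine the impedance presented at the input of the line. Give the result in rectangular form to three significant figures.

Z_in ≈ 30.1 + j28.4 Ω

λ = v/f = 0.73·c / 249 MHz = 0.88 m
βl = 2π·l/λ = 2π × 0.104 = 37.3°
tan(βl) = tan(37.3°) = 0.761
Z_in = Z_0·(Z_L + jZ_0·tanβl)/(Z_0 + jZ_L·tanβl)
     = 50·(21 + j38.1)/(50 + j16)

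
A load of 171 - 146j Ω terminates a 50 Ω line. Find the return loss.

Γ = (121 − j146)/(221 − j146), |Γ| = 0.716
RL = −20·log₁₀|Γ| = −20·log₁₀(0.716)

RL ≈ 2.9 dB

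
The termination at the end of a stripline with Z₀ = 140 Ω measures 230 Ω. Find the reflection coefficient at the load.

Γ = (Z_L − Z_0)/(Z_L + Z_0) = (230 − 140)/(230 + 140) = 90/370

Γ = 0.243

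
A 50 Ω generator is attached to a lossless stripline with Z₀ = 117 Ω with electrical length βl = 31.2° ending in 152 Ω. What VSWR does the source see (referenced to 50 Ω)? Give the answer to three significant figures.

tan(βl) = 0.606
Z_in = Z_0·(Z_L + jZ_0·tanβl)/(Z_0 + jZ_L·tanβl) = 128 − j30.1 Ω
Γ_s = (Z_in − Z_s)/(Z_in + Z_s) = (78.3 − j30.1)/(178 − j30.1), |Γ_s| = 0.464
VSWR = (1 + |Γ_s|)/(1 − |Γ_s|)

VSWR ≈ 2.73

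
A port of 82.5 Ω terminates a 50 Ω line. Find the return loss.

RL ≈ 12.2 dB

Γ = (82.5 − 50)/(82.5 + 50) = 0.245
RL = −20·log₁₀|Γ| = −20·log₁₀(0.245)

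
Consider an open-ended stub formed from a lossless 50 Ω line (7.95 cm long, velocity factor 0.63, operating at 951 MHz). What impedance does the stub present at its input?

Z_in ≈ +j68.8 Ω

λ = v/f = 0.63·c / 951 MHz = 0.199 m
βl = 2π·l/λ = 2π × 0.4 = 144°
tan(βl) = -0.726
For an open-ended stub, Z_in = −jZ_0·cot(βl) = −jZ_0/tan(βl)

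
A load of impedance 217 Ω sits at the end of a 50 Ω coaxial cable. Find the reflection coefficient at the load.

Γ = 0.625

Γ = (Z_L − Z_0)/(Z_L + Z_0) = (217 − 50)/(217 + 50) = 167/267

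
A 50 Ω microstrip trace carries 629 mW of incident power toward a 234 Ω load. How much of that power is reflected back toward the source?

P_reflected ≈ 264 mW

Γ = (234 − 50)/(234 + 50) = 0.648
|Γ|² = 0.42
P_refl = |Γ|²·P_inc = 264 mW, P_del = (1 − |Γ|²)·P_inc = 365 mW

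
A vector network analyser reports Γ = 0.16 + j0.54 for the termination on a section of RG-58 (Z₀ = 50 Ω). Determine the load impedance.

Z_L = Z_0·(1 + Γ)/(1 − Γ) = 50·(1.16 + j0.54)/(0.84 − j0.54)

Z_L ≈ 34.2 + j54.2 Ω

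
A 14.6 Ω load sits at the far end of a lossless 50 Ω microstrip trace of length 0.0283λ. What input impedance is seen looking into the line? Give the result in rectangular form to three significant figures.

Z_in ≈ 15 + j8.2 Ω

βl = 2π × 0.0283 = 10.2°
tan(βl) = tan(10.2°) = 0.18
Z_in = Z_0·(Z_L + jZ_0·tanβl)/(Z_0 + jZ_L·tanβl)
     = 50·(14.6 + j8.99)/(50 + j2.62)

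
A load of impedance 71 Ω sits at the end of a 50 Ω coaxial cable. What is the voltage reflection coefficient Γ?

Γ = 0.174

Γ = (Z_L − Z_0)/(Z_L + Z_0) = (71 − 50)/(71 + 50) = 21/121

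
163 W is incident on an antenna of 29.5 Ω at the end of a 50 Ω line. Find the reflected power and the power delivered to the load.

P_reflected ≈ 10.8 W; P_delivered ≈ 152 W

Γ = (29.5 − 50)/(29.5 + 50) = -0.258
|Γ|² = 0.0665
P_refl = |Γ|²·P_inc = 10.8 W, P_del = (1 − |Γ|²)·P_inc = 152 W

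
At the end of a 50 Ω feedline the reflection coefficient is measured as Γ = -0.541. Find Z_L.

Z_L = Z_0·(1 + Γ)/(1 − Γ) = 50·(0.459)/(1.54)

Z_L ≈ 14.9 Ω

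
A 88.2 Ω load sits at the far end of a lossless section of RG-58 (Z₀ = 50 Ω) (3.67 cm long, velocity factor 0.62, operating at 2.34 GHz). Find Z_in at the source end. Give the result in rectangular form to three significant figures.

Z_in ≈ 78.8 + j21.8 Ω

λ = v/f = 0.62·c / 2.34 GHz = 0.0795 m
βl = 2π·l/λ = 2π × 0.462 = 166°
tan(βl) = tan(166°) = -0.245
Z_in = Z_0·(Z_L + jZ_0·tanβl)/(Z_0 + jZ_L·tanβl)
     = 50·(88.2 − j12.3)/(50 − j21.6)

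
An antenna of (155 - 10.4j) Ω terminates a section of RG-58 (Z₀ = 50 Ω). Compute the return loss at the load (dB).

RL ≈ 5.78 dB

Γ = (105 − j10.4)/(205 − j10.4), |Γ| = 0.514
RL = −20·log₁₀|Γ| = −20·log₁₀(0.514)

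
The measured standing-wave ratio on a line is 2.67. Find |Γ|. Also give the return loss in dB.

|Γ| = (S − 1)/(S + 1) = (2.67 − 1)/(2.67 + 1) = 1.67/3.67
RL = −20·log₁₀|Γ| = −20·log₁₀(0.455)

|Γ| ≈ 0.455; return loss ≈ 6.84 dB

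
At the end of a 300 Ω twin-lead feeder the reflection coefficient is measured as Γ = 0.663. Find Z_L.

Z_L ≈ 1480 Ω

Z_L = Z_0·(1 + Γ)/(1 − Γ) = 300·(1.66)/(0.337)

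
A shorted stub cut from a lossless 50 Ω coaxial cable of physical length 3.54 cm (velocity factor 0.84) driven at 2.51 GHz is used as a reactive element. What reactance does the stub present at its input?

λ = v/f = 0.84·c / 2.51 GHz = 0.1 m
βl = 2π·l/λ = 2π × 0.353 = 127°
tan(βl) = -1.33
For a shorted stub, Z_in = jZ_0·tan(βl)

X_in ≈ -66.5 Ω (capacitive)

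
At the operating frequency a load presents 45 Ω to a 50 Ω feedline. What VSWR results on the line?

Γ = (45 − 50)/(45 + 50) = -0.0526
VSWR = (1 + 0.0526)/(1 − 0.0526)

VSWR ≈ 1.11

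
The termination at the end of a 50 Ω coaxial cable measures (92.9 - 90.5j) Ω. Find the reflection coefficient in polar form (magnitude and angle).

Γ ≈ 0.592 ∠ -32.3°

Γ = (Z_L − Z_0)/(Z_L + Z_0) = (42.9 − j90.5)/(142.9 − j90.5)
|Γ| = 100/169 = 0.592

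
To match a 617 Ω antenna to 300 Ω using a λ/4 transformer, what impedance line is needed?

Z_qwt ≈ 430 Ω

Z_qwt = √(Z_0·R_L) = √(300 × 617) = √185100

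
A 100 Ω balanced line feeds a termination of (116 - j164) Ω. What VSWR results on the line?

Γ = (Z_L − Z_0)/(Z_L + Z_0) = (16 − j164)/(216 − j164)
|Γ| = 165/271 = 0.608
VSWR = (1 + |Γ|)/(1 − |Γ|) = 1.61/0.392

VSWR ≈ 4.1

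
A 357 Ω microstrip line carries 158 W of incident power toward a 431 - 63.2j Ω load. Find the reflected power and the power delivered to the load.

|Γ| = |(74 − j63.2)/(788 − j63.2)| = 0.123
|Γ|² = 0.0152
P_refl = |Γ|²·P_inc = 2.39 W, P_del = (1 − |Γ|²)·P_inc = 156 W

P_reflected ≈ 2.39 W; P_delivered ≈ 156 W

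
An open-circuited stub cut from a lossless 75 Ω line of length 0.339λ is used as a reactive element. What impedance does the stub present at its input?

Z_in ≈ +j46.9 Ω

βl = 2π × 0.339 = 122°
tan(βl) = -1.6
For an open-circuited stub, Z_in = −jZ_0·cot(βl) = −jZ_0/tan(βl)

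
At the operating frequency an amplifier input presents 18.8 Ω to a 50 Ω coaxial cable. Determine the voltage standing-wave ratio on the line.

VSWR ≈ 2.66

Γ = (18.8 − 50)/(18.8 + 50) = -0.453
VSWR = (1 + 0.453)/(1 − 0.453)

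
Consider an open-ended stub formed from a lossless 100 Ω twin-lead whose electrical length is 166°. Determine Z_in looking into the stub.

tan(βl) = -0.249
For an open-ended stub, Z_in = −jZ_0·cot(βl) = −jZ_0/tan(βl)

Z_in ≈ +j401 Ω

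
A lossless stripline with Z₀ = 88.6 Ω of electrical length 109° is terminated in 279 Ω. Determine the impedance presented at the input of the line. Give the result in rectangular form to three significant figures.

tan(βl) = tan(109°) = -2.9
Z_in = Z_0·(Z_L + jZ_0·tanβl)/(Z_0 + jZ_L·tanβl)
     = 88.6·(279 − j257)/(88.6 − j810)

Z_in ≈ 31.1 + j27.1 Ω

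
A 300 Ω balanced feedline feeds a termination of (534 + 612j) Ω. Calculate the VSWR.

Γ = (Z_L − Z_0)/(Z_L + Z_0) = (234 + j612)/(834 + j612)
|Γ| = 655/1030 = 0.633
VSWR = (1 + |Γ|)/(1 − |Γ|) = 1.63/0.367

VSWR ≈ 4.46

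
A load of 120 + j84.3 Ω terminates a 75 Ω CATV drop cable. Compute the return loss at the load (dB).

RL ≈ 6.94 dB

Γ = (45 + j84.3)/(195 + j84.3), |Γ| = 0.45
RL = −20·log₁₀|Γ| = −20·log₁₀(0.45)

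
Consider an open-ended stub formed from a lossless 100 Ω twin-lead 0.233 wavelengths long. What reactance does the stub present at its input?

βl = 2π × 0.233 = 83.9°
tan(βl) = 9.33
For an open-ended stub, Z_in = −jZ_0·cot(βl) = −jZ_0/tan(βl)

X_in ≈ -10.7 Ω (capacitive)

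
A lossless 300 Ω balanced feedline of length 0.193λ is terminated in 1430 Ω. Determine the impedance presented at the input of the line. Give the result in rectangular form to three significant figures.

βl = 2π × 0.193 = 69.5°
tan(βl) = tan(69.5°) = 2.67
Z_in = Z_0·(Z_L + jZ_0·tanβl)/(Z_0 + jZ_L·tanβl)
     = 300·(1430 + j802)/(300 + j3820)

Z_in ≈ 71.3 − j107 Ω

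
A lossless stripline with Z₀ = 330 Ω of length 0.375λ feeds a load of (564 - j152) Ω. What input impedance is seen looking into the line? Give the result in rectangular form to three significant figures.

Z_in ≈ 351 + j219 Ω

βl = 2π × 0.375 = 135°
tan(βl) = tan(135°) = -1
Z_in = Z_0·(Z_L + jZ_0·tanβl)/(Z_0 + jZ_L·tanβl)
     = 330·(564 − j482)/(178 − j564)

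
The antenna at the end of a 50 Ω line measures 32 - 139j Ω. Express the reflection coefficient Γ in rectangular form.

Γ = (Z_L − Z_0)/(Z_L + Z_0) = (-18 − j139)/(82 − j139)

Γ ≈ 0.685 − j0.534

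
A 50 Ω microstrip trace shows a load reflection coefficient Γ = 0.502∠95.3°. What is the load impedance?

Z_L ≈ 27.8 + j37.2 Ω

Z_L = Z_0·(1 + Γ)/(1 − Γ) = 50·(0.954 + j0.5)/(1.05 − j0.5)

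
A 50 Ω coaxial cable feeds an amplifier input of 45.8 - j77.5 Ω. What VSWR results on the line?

Γ = (Z_L − Z_0)/(Z_L + Z_0) = (-4.2 − j77.5)/(95.8 − j77.5)
|Γ| = 77.6/123 = 0.63
VSWR = (1 + |Γ|)/(1 − |Γ|) = 1.63/0.37

VSWR ≈ 4.4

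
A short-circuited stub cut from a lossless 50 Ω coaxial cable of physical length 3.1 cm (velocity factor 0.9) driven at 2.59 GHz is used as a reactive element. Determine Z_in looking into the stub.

λ = v/f = 0.9·c / 2.59 GHz = 0.104 m
βl = 2π·l/λ = 2π × 0.297 = 107°
tan(βl) = -3.26
For a short-circuited stub, Z_in = jZ_0·tan(βl)

Z_in ≈ −j163 Ω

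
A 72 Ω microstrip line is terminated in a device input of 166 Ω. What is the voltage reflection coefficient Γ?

Γ = 0.395

Γ = (Z_L − Z_0)/(Z_L + Z_0) = (166 − 72)/(166 + 72) = 94/238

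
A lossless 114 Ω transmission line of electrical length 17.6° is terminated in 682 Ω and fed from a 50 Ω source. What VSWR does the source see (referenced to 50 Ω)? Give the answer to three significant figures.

tan(βl) = 0.317
Z_in = Z_0·(Z_L + jZ_0·tanβl)/(Z_0 + jZ_L·tanβl) = 163 − j273 Ω
Γ_s = (Z_in − Z_s)/(Z_in + Z_s) = (113 − j273)/(213 − j273), |Γ_s| = 0.854
VSWR = (1 + |Γ_s|)/(1 − |Γ_s|)

VSWR ≈ 12.7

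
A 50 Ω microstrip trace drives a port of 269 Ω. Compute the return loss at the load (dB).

RL ≈ 3.27 dB

Γ = (269 − 50)/(269 + 50) = 0.687
RL = −20·log₁₀|Γ| = −20·log₁₀(0.687)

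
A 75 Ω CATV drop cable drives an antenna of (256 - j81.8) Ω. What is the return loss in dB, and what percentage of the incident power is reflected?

Γ = (181 − j81.8)/(331 − j81.8), |Γ| = 0.583
RL = −20·log₁₀(0.583) = 4.69 dB
P_refl/P_inc = |Γ|² = 0.339

RL ≈ 4.69 dB; 33.9% of incident power reflected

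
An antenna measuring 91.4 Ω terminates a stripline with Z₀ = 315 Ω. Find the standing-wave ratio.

VSWR ≈ 3.45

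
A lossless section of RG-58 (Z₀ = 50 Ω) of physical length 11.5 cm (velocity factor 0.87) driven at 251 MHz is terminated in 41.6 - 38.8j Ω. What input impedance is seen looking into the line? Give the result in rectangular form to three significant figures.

Z_in ≈ 22.1 − j7.55 Ω

λ = v/f = 0.87·c / 251 MHz = 1.04 m
βl = 2π·l/λ = 2π × 0.111 = 39.8°
tan(βl) = tan(39.8°) = 0.834
Z_in = Z_0·(Z_L + jZ_0·tanβl)/(Z_0 + jZ_L·tanβl)
     = 50·(41.6 + j2.88)/(82.3 + j34.7)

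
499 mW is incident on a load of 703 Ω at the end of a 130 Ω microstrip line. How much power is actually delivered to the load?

Γ = (703 − 130)/(703 + 130) = 0.688
|Γ|² = 0.473
P_refl = |Γ|²·P_inc = 236 mW, P_del = (1 − |Γ|²)·P_inc = 263 mW

P_delivered ≈ 263 mW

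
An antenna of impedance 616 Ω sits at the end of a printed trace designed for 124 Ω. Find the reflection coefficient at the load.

Γ = 0.665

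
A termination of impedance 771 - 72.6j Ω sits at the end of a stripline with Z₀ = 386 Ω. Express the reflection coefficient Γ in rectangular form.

Γ ≈ 0.335 − j0.0417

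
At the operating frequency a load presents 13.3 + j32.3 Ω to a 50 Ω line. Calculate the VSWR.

Γ = (Z_L − Z_0)/(Z_L + Z_0) = (-36.7 + j32.3)/(63.3 + j32.3)
|Γ| = 48.9/71.1 = 0.688
VSWR = (1 + |Γ|)/(1 − |Γ|) = 1.69/0.312

VSWR ≈ 5.41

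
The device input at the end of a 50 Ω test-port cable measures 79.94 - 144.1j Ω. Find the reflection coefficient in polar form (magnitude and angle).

Γ ≈ 0.759 ∠ -30.3°

Γ = (Z_L − Z_0)/(Z_L + Z_0) = (29.94 − j144.1)/(129.9 − j144.1)
|Γ| = 147/194 = 0.759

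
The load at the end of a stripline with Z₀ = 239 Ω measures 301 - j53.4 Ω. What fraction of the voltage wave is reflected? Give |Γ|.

Γ = (Z_L − Z_0)/(Z_L + Z_0) = (62 − j53.4)/(540 − j53.4)
|Γ| = 81.8/543

|Γ| ≈ 0.151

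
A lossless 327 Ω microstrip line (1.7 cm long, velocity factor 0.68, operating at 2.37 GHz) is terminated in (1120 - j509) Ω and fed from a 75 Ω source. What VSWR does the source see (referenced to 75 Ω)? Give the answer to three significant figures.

VSWR ≈ 2.3

λ = v/f = 0.68·c / 2.37 GHz = 0.0861 m
βl = 2π·l/λ = 2π × 0.198 = 71.1°
tan(βl) = 2.92
Z_in = Z_0·(Z_L + jZ_0·tanβl)/(Z_0 + jZ_L·tanβl) = 81.6 − j66.7 Ω
Γ_s = (Z_in − Z_s)/(Z_in + Z_s) = (6.59 − j66.7)/(157 − j66.7), |Γ_s| = 0.394
VSWR = (1 + |Γ_s|)/(1 − |Γ_s|)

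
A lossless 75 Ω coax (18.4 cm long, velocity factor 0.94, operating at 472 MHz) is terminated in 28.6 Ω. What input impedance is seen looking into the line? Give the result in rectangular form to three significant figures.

Z_in ≈ 113 − j84 Ω

λ = v/f = 0.94·c / 472 MHz = 0.597 m
βl = 2π·l/λ = 2π × 0.308 = 111°
tan(βl) = tan(111°) = -2.62
Z_in = Z_0·(Z_L + jZ_0·tanβl)/(Z_0 + jZ_L·tanβl)
     = 75·(28.6 − j197)/(75 − j75)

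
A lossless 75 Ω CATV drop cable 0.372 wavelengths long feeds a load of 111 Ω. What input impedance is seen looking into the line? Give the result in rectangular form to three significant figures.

Z_in ≈ 68.6 + j27.6 Ω

βl = 2π × 0.372 = 134°
tan(βl) = tan(134°) = -1.04
Z_in = Z_0·(Z_L + jZ_0·tanβl)/(Z_0 + jZ_L·tanβl)
     = 75·(111 − j77.9)/(75 − j115)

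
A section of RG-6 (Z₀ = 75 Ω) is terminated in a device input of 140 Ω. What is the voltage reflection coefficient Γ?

Γ = 0.302

Γ = (Z_L − Z_0)/(Z_L + Z_0) = (140 − 75)/(140 + 75) = 65/215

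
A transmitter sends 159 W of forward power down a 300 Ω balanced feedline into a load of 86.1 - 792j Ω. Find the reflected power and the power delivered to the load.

|Γ| = |(-213.9 − j792)/(386.1 − j792)| = 0.931
|Γ|² = 0.867
P_refl = |Γ|²·P_inc = 138 W, P_del = (1 − |Γ|²)·P_inc = 21.2 W

P_reflected ≈ 138 W; P_delivered ≈ 21.2 W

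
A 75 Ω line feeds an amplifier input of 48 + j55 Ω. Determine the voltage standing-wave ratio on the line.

VSWR ≈ 2.67

Γ = (Z_L − Z_0)/(Z_L + Z_0) = (-27 + j55)/(123 + j55)
|Γ| = 61.3/135 = 0.455
VSWR = (1 + |Γ|)/(1 − |Γ|) = 1.45/0.545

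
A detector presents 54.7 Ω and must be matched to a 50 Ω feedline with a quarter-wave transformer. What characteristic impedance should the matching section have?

Z_qwt ≈ 52.3 Ω

Z_qwt = √(Z_0·R_L) = √(50 × 54.7) = √2735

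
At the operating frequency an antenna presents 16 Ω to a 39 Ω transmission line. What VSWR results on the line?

Γ = (16 − 39)/(16 + 39) = -0.418
VSWR = (1 + 0.418)/(1 − 0.418)

VSWR ≈ 2.44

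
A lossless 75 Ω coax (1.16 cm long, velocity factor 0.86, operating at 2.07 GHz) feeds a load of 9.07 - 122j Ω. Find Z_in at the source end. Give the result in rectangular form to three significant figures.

λ = v/f = 0.86·c / 2.07 GHz = 0.125 m
βl = 2π·l/λ = 2π × 0.0931 = 33.5°
tan(βl) = tan(33.5°) = 0.662
Z_in = Z_0·(Z_L + jZ_0·tanβl)/(Z_0 + jZ_L·tanβl)
     = 75·(9.07 − j72.3)/(156 + j6)

Z_in ≈ 3.02 − j35 Ω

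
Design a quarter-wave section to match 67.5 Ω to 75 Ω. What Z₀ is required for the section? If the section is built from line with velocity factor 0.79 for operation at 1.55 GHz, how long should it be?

Z_qwt ≈ 71.2 Ω; length ≈ 3.82 cm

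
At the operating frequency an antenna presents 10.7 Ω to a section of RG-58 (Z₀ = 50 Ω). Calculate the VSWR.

VSWR ≈ 4.67

For a purely resistive load, VSWR = R_L/Z_0 or Z_0/R_L (whichever > 1) = 50/10.7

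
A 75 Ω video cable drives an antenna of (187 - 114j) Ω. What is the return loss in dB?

RL ≈ 5.05 dB

Γ = (112 − j114)/(262 − j114), |Γ| = 0.559
RL = −20·log₁₀|Γ| = −20·log₁₀(0.559)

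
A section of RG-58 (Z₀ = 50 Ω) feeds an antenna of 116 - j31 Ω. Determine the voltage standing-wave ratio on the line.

Γ = (Z_L − Z_0)/(Z_L + Z_0) = (66 − j31)/(166 − j31)
|Γ| = 72.9/169 = 0.432
VSWR = (1 + |Γ|)/(1 − |Γ|) = 1.43/0.568

VSWR ≈ 2.52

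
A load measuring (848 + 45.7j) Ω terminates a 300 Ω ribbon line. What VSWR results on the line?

Γ = (Z_L − Z_0)/(Z_L + Z_0) = (548 + j45.7)/(1148 + j45.7)
|Γ| = 550/1150 = 0.479
VSWR = (1 + |Γ|)/(1 − |Γ|) = 1.48/0.521

VSWR ≈ 2.84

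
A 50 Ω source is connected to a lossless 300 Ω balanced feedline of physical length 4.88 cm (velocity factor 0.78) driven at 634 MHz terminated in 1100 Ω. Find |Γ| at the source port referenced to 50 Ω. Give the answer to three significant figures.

λ = v/f = 0.78·c / 634 MHz = 0.369 m
βl = 2π·l/λ = 2π × 0.132 = 47.6°
tan(βl) = 1.1
Z_in = Z_0·(Z_L + jZ_0·tanβl)/(Z_0 + jZ_L·tanβl) = 141 − j239 Ω
Γ_s = (Z_in − Z_s)/(Z_in + Z_s) = (91.3 − j239)/(191 − j239), |Γ_s| = 0.836

|Γ| ≈ 0.836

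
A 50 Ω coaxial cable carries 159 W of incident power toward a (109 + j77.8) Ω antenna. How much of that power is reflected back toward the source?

P_reflected ≈ 48.4 W

|Γ| = |(59 + j77.8)/(159 + j77.8)| = 0.552
|Γ|² = 0.304
P_refl = |Γ|²·P_inc = 48.4 W, P_del = (1 − |Γ|²)·P_inc = 111 W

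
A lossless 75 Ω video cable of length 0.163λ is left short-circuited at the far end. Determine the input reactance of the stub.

βl = 2π × 0.163 = 58.7°
tan(βl) = 1.64
For a short-circuited stub, Z_in = jZ_0·tan(βl)

X_in ≈ 123 Ω (inductive)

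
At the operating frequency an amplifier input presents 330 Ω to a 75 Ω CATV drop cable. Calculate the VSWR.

VSWR ≈ 4.4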